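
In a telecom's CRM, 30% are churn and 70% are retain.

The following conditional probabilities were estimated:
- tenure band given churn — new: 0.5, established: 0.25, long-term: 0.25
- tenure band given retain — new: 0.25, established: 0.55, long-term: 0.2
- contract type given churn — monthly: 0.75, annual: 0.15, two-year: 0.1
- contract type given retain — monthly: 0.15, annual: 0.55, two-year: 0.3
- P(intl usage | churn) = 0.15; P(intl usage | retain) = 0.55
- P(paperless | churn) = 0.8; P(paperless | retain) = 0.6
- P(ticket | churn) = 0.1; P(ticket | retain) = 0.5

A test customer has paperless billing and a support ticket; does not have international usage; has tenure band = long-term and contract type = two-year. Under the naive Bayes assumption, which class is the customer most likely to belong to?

retain

churn: 0.3 × 0.25 × 0.1 × (1−0.15) × 0.8 × 0.1 = 0.00051
retain: 0.7 × 0.2 × 0.3 × (1−0.55) × 0.6 × 0.5 = 0.00567
Highest score → retain.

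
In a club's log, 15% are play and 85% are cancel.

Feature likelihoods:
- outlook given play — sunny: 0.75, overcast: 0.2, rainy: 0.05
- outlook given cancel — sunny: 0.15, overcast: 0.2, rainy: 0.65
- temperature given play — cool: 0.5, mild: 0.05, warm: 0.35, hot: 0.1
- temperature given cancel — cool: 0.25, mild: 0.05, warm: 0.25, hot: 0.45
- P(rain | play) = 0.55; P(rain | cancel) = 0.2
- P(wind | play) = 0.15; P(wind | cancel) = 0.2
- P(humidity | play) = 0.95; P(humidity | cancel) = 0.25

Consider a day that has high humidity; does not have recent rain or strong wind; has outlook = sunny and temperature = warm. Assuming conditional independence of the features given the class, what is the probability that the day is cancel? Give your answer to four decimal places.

play: 0.15 × 0.75 × 0.35 × (1−0.55) × (1−0.15) × 0.95 = 0.014307890625
cancel: 0.85 × 0.15 × 0.25 × (1−0.2) × (1−0.2) × 0.25 = 0.0051
P(cancel | x) = 0.0051 / 0.019407890625 ≈ 0.2628

0.2628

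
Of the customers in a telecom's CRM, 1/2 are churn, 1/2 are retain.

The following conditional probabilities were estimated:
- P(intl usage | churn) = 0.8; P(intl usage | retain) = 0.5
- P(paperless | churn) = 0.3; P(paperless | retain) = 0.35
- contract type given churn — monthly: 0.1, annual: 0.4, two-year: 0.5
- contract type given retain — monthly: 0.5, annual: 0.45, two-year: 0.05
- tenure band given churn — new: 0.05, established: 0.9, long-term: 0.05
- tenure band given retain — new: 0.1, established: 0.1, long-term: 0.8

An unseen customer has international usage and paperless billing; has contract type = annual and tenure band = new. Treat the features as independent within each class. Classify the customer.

retain

churn: 0.5 × 0.8 × 0.3 × 0.4 × 0.05 = 0.0024
retain: 0.5 × 0.5 × 0.35 × 0.45 × 0.1 = 0.0039375
Highest score → retain.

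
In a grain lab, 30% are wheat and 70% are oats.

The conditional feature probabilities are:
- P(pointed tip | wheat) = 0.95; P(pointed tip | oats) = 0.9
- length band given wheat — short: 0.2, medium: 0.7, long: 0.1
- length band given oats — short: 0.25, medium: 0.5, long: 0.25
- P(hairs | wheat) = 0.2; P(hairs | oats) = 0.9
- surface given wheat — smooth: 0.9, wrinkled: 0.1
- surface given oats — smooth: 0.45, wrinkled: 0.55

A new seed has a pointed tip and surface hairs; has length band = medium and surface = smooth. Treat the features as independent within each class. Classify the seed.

oats

wheat: 0.3 × 0.95 × 0.7 × 0.2 × 0.9 = 0.03591
oats: 0.7 × 0.9 × 0.5 × 0.9 × 0.45 = 0.127575
Highest score → oats.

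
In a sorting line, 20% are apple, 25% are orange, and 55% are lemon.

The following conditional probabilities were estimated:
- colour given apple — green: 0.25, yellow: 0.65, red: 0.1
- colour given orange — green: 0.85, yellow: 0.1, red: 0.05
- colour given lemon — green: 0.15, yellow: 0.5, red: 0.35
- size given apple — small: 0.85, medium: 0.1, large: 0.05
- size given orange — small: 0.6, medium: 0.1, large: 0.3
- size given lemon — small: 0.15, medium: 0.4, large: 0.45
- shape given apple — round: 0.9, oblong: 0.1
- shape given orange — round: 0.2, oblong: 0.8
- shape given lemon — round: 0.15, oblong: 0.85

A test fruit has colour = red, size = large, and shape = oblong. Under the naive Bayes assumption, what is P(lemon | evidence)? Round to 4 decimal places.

apple: 0.2 × 0.1 × 0.05 × 0.1 = 0.0001
orange: 0.25 × 0.05 × 0.3 × 0.8 = 0.003
lemon: 0.55 × 0.35 × 0.45 × 0.85 = 0.07363125
P(lemon | x) = 0.07363125 / 0.07673125 ≈ 0.9596

0.9596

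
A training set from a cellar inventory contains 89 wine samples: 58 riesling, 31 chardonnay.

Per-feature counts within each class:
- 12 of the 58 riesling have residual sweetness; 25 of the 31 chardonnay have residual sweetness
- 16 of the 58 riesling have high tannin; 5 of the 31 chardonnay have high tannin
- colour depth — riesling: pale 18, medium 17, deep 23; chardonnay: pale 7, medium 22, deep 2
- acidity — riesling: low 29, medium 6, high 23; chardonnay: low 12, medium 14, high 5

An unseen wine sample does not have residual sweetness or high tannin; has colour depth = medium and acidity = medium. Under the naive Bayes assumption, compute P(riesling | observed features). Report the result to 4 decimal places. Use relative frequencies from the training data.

0.3851

riesling: (58/89) × (46/58) × (42/58) × (17/58) × (6/58) ≈ 0.0113484
chardonnay: (31/89) × (6/31) × (26/31) × (22/31) × (14/31) ≈ 0.0181218
P(riesling | x) = 0.0113484 / 0.0294702 ≈ 0.3851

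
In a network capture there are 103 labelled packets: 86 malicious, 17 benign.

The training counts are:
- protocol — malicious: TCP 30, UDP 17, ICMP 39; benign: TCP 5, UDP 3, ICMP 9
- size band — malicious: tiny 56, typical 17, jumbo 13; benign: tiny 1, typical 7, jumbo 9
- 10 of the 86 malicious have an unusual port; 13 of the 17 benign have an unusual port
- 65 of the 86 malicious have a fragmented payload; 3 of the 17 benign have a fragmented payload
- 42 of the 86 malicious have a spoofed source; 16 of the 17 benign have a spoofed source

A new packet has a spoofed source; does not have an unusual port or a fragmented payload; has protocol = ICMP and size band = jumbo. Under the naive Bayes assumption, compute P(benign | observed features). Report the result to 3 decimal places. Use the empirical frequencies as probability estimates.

0.583

malicious: (86/103) × (39/86) × (13/86) × (76/86) × (21/86) × (42/86) ≈ 0.00603197
benign: (17/103) × (9/17) × (9/17) × (4/17) × (14/17) × (16/17) ≈ 0.00843646
P(benign | x) = 0.00843646 / 0.01446843 ≈ 0.583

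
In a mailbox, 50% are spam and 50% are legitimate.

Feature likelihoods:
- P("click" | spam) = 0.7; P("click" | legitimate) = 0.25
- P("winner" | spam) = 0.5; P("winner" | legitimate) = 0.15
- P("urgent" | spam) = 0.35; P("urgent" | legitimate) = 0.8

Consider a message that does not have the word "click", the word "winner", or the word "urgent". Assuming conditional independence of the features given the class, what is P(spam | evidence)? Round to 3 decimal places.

0.433

spam: 0.5 × (1−0.7) × (1−0.5) × (1−0.35) = 0.04875
legitimate: 0.5 × (1−0.25) × (1−0.15) × (1−0.8) = 0.06375
P(spam | x) = 0.04875 / 0.1125 ≈ 0.433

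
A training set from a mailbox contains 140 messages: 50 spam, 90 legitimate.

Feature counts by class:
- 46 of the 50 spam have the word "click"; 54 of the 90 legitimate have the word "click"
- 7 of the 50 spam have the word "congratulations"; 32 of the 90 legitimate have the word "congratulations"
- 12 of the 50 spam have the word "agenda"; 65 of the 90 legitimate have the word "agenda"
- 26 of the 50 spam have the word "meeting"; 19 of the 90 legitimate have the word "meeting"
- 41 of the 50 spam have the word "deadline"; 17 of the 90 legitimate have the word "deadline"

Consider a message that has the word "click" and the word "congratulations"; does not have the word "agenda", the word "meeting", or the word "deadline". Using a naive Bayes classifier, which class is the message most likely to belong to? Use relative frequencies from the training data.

spam: (50/140) × (46/50) × (7/50) × (38/50) × (24/50) × (9/50) = 0.003020544
legitimate: (90/140) × (54/90) × (32/90) × (25/90) × (71/90) × (73/90) ≈ 0.0243762
Highest score → legitimate.

legitimate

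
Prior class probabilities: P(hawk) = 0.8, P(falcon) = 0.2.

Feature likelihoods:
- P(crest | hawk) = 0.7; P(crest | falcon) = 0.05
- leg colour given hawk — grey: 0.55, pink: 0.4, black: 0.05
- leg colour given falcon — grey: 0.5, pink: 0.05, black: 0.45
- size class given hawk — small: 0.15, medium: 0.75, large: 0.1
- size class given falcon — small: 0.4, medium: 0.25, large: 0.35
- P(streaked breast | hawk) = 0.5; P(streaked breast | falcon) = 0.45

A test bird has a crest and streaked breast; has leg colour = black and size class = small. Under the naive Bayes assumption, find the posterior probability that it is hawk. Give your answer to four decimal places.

hawk: 0.8 × 0.7 × 0.05 × 0.15 × 0.5 = 0.0021
falcon: 0.2 × 0.05 × 0.45 × 0.4 × 0.45 = 0.00081
P(hawk | x) = 0.0021 / 0.00291 ≈ 0.7216

0.7216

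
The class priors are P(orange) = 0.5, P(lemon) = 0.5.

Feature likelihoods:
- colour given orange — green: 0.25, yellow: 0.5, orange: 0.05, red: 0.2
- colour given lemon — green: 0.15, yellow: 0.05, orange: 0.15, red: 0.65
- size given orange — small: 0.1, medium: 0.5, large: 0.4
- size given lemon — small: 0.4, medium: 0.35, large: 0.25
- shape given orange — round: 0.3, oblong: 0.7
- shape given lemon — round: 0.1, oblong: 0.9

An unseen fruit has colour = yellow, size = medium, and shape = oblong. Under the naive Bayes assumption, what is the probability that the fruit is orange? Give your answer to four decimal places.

orange: 0.5 × 0.5 × 0.5 × 0.7 = 0.0875
lemon: 0.5 × 0.05 × 0.35 × 0.9 = 0.007875
P(orange | x) = 0.0875 / 0.095375 ≈ 0.9174

0.9174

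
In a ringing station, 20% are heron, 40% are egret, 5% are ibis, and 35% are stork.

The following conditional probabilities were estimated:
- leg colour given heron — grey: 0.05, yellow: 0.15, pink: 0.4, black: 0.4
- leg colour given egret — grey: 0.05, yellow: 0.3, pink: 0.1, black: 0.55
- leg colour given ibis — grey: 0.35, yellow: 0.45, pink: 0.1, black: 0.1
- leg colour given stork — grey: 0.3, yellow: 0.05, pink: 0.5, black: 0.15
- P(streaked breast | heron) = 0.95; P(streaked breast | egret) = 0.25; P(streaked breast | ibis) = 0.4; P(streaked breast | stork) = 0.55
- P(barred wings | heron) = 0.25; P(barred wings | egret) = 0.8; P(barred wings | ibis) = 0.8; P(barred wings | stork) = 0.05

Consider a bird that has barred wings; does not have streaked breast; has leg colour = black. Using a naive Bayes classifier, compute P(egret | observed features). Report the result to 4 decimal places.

heron: 0.2 × 0.4 × (1−0.95) × 0.25 = 0.001
egret: 0.4 × 0.55 × (1−0.25) × 0.8 = 0.132
ibis: 0.05 × 0.1 × (1−0.4) × 0.8 = 0.0024
stork: 0.35 × 0.15 × (1−0.55) × 0.05 = 0.00118125
P(egret | x) = 0.132 / 0.13658125 ≈ 0.9665

0.9665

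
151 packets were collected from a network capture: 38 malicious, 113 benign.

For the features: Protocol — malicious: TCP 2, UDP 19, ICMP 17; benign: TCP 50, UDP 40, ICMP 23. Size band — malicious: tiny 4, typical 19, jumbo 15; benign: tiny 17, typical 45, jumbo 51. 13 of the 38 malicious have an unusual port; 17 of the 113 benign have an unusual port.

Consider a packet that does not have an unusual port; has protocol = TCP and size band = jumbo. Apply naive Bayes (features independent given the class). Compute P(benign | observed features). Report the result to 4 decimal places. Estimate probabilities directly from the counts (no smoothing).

malicious: (38/151) × (2/38) × (15/38) × (25/38) ≈ 0.00343967
benign: (113/151) × (50/113) × (51/113) × (96/113) ≈ 0.126963
P(benign | x) = 0.126963 / 0.13040267 ≈ 0.9736

0.9736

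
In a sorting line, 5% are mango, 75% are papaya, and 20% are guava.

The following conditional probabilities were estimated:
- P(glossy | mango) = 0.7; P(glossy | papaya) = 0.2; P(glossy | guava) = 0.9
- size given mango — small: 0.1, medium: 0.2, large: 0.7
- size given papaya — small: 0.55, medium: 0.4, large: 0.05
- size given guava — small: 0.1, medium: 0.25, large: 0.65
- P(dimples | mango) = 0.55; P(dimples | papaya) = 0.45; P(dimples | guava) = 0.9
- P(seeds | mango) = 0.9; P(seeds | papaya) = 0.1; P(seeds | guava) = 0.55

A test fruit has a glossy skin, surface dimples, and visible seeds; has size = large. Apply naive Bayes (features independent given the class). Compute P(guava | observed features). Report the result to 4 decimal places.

mango: 0.05 × 0.7 × 0.7 × 0.55 × 0.9 = 0.0121275
papaya: 0.75 × 0.2 × 0.05 × 0.45 × 0.1 = 0.0003375
guava: 0.2 × 0.9 × 0.65 × 0.9 × 0.55 = 0.057915
P(guava | x) = 0.057915 / 0.07038 ≈ 0.8229

0.8229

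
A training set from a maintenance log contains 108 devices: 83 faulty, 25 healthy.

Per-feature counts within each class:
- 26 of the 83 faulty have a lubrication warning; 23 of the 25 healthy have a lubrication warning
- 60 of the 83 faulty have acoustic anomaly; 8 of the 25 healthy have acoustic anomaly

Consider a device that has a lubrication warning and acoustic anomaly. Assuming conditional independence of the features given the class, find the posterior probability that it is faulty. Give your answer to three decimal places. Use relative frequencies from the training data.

0.719

faulty: (83/108) × (26/83) × (60/83) ≈ 0.174029
healthy: (25/108) × (23/25) × (8/25) ≈ 0.0681481
P(faulty | x) = 0.174029 / 0.2421771 ≈ 0.719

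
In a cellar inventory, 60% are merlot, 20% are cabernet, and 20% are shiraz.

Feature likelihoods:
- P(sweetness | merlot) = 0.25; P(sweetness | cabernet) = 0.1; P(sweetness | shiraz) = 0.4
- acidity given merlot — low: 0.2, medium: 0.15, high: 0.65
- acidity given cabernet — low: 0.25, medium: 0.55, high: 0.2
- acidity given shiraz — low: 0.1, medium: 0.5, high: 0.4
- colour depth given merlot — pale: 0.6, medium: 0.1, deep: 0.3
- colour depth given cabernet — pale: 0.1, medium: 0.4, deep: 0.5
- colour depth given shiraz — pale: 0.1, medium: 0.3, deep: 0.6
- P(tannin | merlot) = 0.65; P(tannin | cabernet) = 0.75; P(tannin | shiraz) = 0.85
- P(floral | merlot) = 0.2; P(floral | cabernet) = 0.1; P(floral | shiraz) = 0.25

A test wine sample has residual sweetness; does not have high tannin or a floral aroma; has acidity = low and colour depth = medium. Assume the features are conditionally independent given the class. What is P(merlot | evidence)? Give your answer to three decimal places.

0.538

merlot: 0.6 × 0.25 × 0.2 × 0.1 × (1−0.65) × (1−0.2) = 0.00084
cabernet: 0.2 × 0.1 × 0.25 × 0.4 × (1−0.75) × (1−0.1) = 0.00045
shiraz: 0.2 × 0.4 × 0.1 × 0.3 × (1−0.85) × (1−0.25) = 0.00027
P(merlot | x) = 0.00084 / 0.00156 ≈ 0.538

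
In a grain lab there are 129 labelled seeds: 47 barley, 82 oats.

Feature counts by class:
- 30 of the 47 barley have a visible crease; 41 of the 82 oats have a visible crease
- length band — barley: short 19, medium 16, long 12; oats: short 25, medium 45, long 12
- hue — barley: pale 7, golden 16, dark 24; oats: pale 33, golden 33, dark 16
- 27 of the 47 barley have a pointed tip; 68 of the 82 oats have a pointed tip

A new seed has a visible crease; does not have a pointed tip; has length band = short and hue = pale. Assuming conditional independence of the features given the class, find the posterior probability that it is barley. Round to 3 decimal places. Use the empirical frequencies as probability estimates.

0.472

barley: (47/129) × (30/47) × (19/47) × (7/47) × (20/47) ≈ 0.00595826
oats: (82/129) × (41/82) × (25/82) × (33/82) × (14/82) ≈ 0.00665786
P(barley | x) = 0.00595826 / 0.01261612 ≈ 0.472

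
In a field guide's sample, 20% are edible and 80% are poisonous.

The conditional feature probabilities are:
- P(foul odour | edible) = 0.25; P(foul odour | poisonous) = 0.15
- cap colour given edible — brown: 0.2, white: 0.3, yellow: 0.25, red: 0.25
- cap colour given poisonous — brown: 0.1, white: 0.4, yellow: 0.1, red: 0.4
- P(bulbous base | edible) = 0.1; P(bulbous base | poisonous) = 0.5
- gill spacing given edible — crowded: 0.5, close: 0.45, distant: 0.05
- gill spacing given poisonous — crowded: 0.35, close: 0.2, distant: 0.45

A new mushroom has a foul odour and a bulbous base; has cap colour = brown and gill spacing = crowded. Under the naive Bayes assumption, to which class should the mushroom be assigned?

poisonous

edible: 0.2 × 0.25 × 0.2 × 0.1 × 0.5 = 0.0005
poisonous: 0.8 × 0.15 × 0.1 × 0.5 × 0.35 = 0.0021
Highest score → poisonous.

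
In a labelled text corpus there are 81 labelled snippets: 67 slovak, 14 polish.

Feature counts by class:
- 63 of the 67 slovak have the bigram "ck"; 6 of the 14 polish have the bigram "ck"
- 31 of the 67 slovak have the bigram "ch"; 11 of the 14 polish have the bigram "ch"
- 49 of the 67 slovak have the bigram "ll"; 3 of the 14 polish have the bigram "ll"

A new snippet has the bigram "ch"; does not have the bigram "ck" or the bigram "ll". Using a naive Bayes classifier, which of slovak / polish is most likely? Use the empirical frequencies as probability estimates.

polish

slovak: (67/81) × (4/67) × (31/67) × (18/67) ≈ 0.00613846
polish: (14/81) × (8/14) × (11/14) × (11/14) ≈ 0.0609725
Highest score → polish.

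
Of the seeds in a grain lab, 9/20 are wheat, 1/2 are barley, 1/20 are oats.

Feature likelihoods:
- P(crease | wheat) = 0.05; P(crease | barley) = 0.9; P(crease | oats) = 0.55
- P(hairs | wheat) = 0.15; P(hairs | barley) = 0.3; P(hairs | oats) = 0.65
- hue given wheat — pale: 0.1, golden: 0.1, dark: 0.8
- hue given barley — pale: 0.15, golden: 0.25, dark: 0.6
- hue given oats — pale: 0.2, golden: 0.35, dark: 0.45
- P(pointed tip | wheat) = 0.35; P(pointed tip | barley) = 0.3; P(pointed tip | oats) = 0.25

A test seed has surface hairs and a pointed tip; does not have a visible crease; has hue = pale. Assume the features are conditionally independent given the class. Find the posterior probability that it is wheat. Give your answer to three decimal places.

wheat: 0.45 × (1−0.05) × 0.15 × 0.1 × 0.35 = 0.002244375
barley: 0.5 × (1−0.9) × 0.3 × 0.15 × 0.3 = 0.000675
oats: 0.05 × (1−0.55) × 0.65 × 0.2 × 0.25 = 0.00073125
P(wheat | x) = 0.002244375 / 0.003650625 ≈ 0.615

0.615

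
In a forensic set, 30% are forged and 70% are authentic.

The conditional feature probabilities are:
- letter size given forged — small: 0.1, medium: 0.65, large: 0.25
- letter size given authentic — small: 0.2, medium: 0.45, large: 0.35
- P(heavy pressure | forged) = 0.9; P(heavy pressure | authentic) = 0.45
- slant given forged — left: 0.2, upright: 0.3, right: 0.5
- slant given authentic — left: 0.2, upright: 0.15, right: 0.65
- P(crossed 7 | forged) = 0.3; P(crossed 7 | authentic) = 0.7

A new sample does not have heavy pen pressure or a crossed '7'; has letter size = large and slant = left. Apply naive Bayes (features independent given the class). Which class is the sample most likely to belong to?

authentic

forged: 0.3 × 0.25 × (1−0.9) × 0.2 × (1−0.3) = 0.00105
authentic: 0.7 × 0.35 × (1−0.45) × 0.2 × (1−0.7) = 0.008085
Highest score → authentic.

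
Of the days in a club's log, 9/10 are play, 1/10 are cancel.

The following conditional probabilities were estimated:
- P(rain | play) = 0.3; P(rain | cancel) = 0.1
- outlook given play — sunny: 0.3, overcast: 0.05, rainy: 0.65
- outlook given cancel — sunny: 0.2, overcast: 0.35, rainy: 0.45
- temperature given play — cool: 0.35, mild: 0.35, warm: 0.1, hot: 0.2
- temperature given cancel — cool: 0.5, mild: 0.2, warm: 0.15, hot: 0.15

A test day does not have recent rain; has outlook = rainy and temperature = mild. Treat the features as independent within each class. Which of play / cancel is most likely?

play: 0.9 × (1−0.3) × 0.65 × 0.35 = 0.143325
cancel: 0.1 × (1−0.1) × 0.45 × 0.2 = 0.0081
Highest score → play.

play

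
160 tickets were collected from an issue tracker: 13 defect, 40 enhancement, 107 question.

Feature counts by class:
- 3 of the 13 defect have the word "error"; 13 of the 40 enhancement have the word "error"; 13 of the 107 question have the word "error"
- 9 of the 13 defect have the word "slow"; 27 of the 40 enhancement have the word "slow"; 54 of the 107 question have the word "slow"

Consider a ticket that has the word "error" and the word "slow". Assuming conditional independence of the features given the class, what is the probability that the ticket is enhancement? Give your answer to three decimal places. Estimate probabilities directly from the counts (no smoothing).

0.504

defect: (13/160) × (3/13) × (9/13) ≈ 0.0129808
enhancement: (40/160) × (13/40) × (27/40) = 0.05484375
question: (107/160) × (13/107) × (54/107) ≈ 0.0410047
P(enhancement | x) = 0.05484375 / 0.10882925 ≈ 0.504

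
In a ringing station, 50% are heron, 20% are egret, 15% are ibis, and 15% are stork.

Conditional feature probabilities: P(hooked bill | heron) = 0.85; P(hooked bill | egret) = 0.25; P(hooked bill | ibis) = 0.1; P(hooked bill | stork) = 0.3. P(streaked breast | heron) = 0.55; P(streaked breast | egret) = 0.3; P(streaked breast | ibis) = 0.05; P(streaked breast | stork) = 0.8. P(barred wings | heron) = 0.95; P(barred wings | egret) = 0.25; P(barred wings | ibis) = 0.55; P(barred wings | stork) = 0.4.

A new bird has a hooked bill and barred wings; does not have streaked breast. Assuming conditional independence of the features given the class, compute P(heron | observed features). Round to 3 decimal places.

heron: 0.5 × 0.85 × (1−0.55) × 0.95 = 0.1816875
egret: 0.2 × 0.25 × (1−0.3) × 0.25 = 0.00875
ibis: 0.15 × 0.1 × (1−0.05) × 0.55 = 0.0078375
stork: 0.15 × 0.3 × (1−0.8) × 0.4 = 0.0036
P(heron | x) = 0.1816875 / 0.201875 ≈ 0.900

0.900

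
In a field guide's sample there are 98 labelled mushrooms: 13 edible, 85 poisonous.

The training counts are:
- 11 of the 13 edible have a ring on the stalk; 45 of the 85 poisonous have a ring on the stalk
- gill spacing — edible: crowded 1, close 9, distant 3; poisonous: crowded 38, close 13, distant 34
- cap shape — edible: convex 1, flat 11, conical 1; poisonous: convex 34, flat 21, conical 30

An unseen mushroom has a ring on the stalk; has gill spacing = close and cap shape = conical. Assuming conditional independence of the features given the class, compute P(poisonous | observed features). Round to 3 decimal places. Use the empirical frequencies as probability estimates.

0.806

edible: (13/98) × (11/13) × (9/13) × (1/13) ≈ 0.00597754
poisonous: (85/98) × (45/85) × (13/85) × (30/85) ≈ 0.0247864
P(poisonous | x) = 0.0247864 / 0.03076394 ≈ 0.806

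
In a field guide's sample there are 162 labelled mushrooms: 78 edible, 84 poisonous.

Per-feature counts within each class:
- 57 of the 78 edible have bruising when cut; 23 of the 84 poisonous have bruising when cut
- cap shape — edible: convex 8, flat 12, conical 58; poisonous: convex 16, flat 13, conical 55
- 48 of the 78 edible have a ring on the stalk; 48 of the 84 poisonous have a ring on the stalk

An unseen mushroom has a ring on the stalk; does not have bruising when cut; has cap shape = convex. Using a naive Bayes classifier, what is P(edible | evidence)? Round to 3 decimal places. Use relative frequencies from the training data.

0.166

edible: (78/162) × (21/78) × (8/78) × (48/78) ≈ 0.00818175
poisonous: (84/162) × (61/84) × (16/84) × (48/84) ≈ 0.0409843
P(edible | x) = 0.00818175 / 0.04916605 ≈ 0.166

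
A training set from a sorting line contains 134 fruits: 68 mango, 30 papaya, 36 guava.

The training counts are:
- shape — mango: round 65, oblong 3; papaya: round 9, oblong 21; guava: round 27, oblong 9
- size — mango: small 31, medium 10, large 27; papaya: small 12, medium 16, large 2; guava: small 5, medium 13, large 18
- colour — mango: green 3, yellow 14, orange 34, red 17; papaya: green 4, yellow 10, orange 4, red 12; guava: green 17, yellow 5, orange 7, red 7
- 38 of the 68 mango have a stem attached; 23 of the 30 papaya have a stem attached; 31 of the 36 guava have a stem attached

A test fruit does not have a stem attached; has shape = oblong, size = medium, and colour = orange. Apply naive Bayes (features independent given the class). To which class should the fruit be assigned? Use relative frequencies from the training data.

mango: (68/134) × (3/68) × (10/68) × (34/68) × (30/68) ≈ 0.000726256
papaya: (30/134) × (21/30) × (16/30) × (4/30) × (7/30) ≈ 0.00260033
guava: (36/134) × (9/36) × (13/36) × (7/36) × (5/36) ≈ 0.000655
Highest score → papaya.

papaya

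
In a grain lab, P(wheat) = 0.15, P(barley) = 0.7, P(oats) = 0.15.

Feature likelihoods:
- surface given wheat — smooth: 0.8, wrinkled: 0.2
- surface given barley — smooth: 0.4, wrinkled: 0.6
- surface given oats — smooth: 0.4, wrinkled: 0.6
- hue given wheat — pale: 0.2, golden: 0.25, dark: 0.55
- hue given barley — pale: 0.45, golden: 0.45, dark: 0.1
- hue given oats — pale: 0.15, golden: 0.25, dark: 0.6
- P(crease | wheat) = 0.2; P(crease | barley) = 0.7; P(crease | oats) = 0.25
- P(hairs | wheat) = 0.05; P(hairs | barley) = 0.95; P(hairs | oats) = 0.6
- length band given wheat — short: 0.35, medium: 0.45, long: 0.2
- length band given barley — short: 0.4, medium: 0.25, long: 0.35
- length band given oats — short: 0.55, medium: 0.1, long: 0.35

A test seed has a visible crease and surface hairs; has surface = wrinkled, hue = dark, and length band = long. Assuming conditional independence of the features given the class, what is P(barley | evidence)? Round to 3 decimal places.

wheat: 0.15 × 0.2 × 0.55 × 0.2 × 0.05 × 0.2 = 0.000033
barley: 0.7 × 0.6 × 0.1 × 0.7 × 0.95 × 0.35 = 0.0097755
oats: 0.15 × 0.6 × 0.6 × 0.25 × 0.6 × 0.35 = 0.002835
P(barley | x) = 0.0097755 / 0.0126435 ≈ 0.773

0.773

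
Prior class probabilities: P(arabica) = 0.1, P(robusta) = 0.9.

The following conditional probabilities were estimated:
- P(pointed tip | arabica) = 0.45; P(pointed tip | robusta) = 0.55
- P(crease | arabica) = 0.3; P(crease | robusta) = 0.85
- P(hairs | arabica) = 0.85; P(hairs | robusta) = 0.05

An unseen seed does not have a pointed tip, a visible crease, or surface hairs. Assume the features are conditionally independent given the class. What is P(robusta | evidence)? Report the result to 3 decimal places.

0.909

arabica: 0.1 × (1−0.45) × (1−0.3) × (1−0.85) = 0.005775
robusta: 0.9 × (1−0.55) × (1−0.85) × (1−0.05) = 0.0577125
P(robusta | x) = 0.0577125 / 0.0634875 ≈ 0.909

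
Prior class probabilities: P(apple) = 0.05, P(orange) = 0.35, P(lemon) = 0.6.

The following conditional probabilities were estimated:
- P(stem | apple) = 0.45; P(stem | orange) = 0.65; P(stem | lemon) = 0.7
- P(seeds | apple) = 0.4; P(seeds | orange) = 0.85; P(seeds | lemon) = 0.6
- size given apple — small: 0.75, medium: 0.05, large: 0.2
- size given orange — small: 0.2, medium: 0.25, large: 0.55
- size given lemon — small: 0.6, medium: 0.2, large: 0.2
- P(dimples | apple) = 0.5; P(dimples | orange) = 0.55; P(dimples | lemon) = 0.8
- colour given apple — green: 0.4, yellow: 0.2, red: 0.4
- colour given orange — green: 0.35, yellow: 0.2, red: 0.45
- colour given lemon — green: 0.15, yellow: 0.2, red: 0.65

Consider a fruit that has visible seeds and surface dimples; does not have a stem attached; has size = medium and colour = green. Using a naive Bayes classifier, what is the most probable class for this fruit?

apple: 0.05 × (1−0.45) × 0.4 × 0.05 × 0.5 × 0.4 = 0.00011
orange: 0.35 × (1−0.65) × 0.85 × 0.25 × 0.55 × 0.35 = 0.005011015625
lemon: 0.6 × (1−0.7) × 0.6 × 0.2 × 0.8 × 0.15 = 0.002592
Highest score → orange.

orange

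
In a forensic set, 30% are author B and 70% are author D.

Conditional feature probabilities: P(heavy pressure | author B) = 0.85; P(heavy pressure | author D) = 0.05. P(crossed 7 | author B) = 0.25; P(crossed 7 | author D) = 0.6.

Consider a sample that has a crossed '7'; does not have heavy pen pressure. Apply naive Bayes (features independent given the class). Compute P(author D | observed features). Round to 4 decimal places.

0.9726

author B: 0.3 × (1−0.85) × 0.25 = 0.01125
author D: 0.7 × (1−0.05) × 0.6 = 0.399
P(author D | x) = 0.399 / 0.41025 ≈ 0.9726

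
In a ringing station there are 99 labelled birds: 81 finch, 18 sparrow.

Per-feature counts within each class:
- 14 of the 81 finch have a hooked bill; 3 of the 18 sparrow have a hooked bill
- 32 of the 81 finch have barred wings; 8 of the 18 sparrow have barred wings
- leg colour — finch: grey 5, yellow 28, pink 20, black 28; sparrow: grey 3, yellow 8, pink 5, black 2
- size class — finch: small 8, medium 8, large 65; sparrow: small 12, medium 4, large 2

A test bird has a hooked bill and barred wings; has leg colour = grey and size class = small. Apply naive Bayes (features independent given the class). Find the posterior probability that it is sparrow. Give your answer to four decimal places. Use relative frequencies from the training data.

finch: (81/99) × (14/81) × (32/81) × (5/81) × (8/81) ≈ 0.000340602
sparrow: (18/99) × (3/18) × (8/18) × (3/18) × (12/18) ≈ 0.00149645
P(sparrow | x) = 0.00149645 / 0.001837052 ≈ 0.8146

0.8146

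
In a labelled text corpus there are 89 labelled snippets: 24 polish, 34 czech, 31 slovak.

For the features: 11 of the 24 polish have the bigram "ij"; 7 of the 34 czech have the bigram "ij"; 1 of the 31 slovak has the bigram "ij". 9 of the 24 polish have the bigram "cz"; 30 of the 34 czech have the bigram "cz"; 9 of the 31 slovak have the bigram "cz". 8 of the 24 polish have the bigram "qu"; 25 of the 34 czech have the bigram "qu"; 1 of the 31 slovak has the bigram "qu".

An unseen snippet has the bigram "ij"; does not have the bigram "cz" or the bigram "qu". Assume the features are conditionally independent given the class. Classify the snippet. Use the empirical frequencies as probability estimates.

polish

polish: (24/89) × (11/24) × (15/24) × (16/24) ≈ 0.0514981
czech: (34/89) × (7/34) × (4/34) × (9/34) ≈ 0.00244936
slovak: (31/89) × (1/31) × (22/31) × (30/31) ≈ 0.00771668
Highest score → polish.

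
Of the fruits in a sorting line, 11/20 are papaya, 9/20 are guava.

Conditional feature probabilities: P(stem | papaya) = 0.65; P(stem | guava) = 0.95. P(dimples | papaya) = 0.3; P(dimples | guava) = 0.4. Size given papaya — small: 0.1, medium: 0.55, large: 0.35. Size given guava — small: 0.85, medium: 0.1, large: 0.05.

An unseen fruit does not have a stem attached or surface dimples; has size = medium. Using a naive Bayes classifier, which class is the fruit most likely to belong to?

papaya

papaya: 0.55 × (1−0.65) × (1−0.3) × 0.55 = 0.0741125
guava: 0.45 × (1−0.95) × (1−0.4) × 0.1 = 0.00135
Highest score → papaya.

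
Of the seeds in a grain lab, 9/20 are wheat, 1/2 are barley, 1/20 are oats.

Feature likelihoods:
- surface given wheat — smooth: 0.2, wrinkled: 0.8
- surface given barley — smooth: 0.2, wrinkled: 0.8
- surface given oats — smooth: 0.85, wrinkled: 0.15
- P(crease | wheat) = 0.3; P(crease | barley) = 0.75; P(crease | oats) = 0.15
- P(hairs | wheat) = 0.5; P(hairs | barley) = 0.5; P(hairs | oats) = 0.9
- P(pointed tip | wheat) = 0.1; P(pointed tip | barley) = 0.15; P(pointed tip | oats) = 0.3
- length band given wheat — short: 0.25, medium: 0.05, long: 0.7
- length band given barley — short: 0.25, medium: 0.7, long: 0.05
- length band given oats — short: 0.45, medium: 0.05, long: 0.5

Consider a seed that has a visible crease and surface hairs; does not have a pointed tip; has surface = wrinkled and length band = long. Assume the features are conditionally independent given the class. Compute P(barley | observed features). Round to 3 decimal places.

0.156

wheat: 0.45 × 0.8 × 0.3 × 0.5 × (1−0.1) × 0.7 = 0.03402
barley: 0.5 × 0.8 × 0.75 × 0.5 × (1−0.15) × 0.05 = 0.006375
oats: 0.05 × 0.15 × 0.15 × 0.9 × (1−0.3) × 0.5 = 0.000354375
P(barley | x) = 0.006375 / 0.040749375 ≈ 0.156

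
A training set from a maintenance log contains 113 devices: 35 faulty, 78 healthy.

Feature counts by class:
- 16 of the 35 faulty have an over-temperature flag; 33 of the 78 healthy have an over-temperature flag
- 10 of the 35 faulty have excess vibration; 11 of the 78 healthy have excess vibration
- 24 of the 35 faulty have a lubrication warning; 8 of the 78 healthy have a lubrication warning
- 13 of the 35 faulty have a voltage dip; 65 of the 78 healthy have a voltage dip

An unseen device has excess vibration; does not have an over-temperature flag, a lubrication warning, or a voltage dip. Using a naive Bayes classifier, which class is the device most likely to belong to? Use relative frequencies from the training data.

faulty: (35/113) × (19/35) × (10/35) × (11/35) × (22/35) ≈ 0.00949044
healthy: (78/113) × (45/78) × (11/78) × (70/78) × (13/78) ≈ 0.0084001
Highest score → faulty.

faulty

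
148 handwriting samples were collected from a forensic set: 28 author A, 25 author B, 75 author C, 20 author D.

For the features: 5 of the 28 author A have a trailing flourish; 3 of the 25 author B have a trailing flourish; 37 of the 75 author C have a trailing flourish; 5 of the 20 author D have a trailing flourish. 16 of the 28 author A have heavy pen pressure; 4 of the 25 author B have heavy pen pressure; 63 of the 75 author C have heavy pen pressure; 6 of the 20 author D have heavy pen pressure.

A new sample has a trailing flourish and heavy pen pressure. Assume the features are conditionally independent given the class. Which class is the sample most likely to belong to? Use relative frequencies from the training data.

author C

author A: (28/148) × (5/28) × (16/28) ≈ 0.019305
author B: (25/148) × (3/25) × (4/25) ≈ 0.00324324
author C: (75/148) × (37/75) × (63/75) = 0.21
author D: (20/148) × (5/20) × (6/20) ≈ 0.0101351
Highest score → author C.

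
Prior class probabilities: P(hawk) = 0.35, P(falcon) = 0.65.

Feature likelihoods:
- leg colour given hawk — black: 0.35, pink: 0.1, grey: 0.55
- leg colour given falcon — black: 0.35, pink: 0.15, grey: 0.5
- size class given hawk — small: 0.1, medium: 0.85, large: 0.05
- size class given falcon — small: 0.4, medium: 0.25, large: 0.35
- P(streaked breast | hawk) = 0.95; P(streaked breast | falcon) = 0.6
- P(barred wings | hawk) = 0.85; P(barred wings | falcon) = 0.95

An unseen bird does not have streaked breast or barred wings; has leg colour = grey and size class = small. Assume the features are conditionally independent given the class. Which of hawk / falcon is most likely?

hawk: 0.35 × 0.55 × 0.1 × (1−0.95) × (1−0.85) = 0.000144375
falcon: 0.65 × 0.5 × 0.4 × (1−0.6) × (1−0.95) = 0.0026
Highest score → falcon.

falcon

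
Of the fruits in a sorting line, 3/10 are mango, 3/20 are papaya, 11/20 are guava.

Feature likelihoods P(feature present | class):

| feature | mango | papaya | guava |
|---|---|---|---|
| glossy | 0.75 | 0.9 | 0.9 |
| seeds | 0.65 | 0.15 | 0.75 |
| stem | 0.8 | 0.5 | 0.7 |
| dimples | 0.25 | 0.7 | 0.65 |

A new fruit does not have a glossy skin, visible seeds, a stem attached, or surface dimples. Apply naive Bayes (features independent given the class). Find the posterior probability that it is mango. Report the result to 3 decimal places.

mango: 0.3 × (1−0.75) × (1−0.65) × (1−0.8) × (1−0.25) = 0.0039375
papaya: 0.15 × (1−0.9) × (1−0.15) × (1−0.5) × (1−0.7) = 0.0019125
guava: 0.55 × (1−0.9) × (1−0.75) × (1−0.7) × (1−0.65) = 0.00144375
P(mango | x) = 0.0039375 / 0.00729375 ≈ 0.540

0.540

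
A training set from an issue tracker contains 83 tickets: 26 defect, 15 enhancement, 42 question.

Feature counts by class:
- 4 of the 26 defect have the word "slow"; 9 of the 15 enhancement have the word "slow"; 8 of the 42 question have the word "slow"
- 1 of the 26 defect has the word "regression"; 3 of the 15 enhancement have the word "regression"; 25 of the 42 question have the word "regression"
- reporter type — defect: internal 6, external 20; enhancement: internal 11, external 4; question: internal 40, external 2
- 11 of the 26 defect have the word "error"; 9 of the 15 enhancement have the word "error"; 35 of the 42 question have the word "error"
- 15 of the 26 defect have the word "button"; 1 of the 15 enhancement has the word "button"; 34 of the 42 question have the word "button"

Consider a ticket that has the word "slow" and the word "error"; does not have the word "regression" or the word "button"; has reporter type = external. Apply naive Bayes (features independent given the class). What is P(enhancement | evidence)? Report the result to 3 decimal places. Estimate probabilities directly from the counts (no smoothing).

defect: (26/83) × (4/26) × (25/26) × (20/26) × (11/26) × (11/26) ≈ 0.00638034
enhancement: (15/83) × (9/15) × (12/15) × (4/15) × (9/15) × (14/15) ≈ 0.0129542
question: (42/83) × (8/42) × (17/42) × (2/42) × (35/42) × (8/42) ≈ 0.000294884
P(enhancement | x) = 0.0129542 / 0.019629424 ≈ 0.660

0.660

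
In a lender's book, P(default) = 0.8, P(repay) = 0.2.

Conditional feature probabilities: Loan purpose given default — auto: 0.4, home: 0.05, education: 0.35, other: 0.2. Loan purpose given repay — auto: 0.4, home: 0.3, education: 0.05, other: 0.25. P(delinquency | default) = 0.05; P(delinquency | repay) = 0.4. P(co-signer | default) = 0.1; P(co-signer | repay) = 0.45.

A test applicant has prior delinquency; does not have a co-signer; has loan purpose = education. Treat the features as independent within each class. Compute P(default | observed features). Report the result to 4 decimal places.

0.8514

default: 0.8 × 0.35 × 0.05 × (1−0.1) = 0.0126
repay: 0.2 × 0.05 × 0.4 × (1−0.45) = 0.0022
P(default | x) = 0.0126 / 0.0148 ≈ 0.8514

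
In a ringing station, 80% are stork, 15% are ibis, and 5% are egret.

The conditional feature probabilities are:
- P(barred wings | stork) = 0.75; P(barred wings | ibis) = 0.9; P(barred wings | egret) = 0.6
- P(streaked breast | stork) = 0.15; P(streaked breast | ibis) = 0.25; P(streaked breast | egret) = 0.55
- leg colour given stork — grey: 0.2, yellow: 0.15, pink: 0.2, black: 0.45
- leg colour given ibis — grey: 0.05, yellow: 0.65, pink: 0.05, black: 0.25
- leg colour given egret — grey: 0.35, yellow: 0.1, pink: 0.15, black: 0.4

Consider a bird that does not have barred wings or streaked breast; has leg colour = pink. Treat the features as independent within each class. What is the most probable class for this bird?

stork

stork: 0.8 × (1−0.75) × (1−0.15) × 0.2 = 0.034
ibis: 0.15 × (1−0.9) × (1−0.25) × 0.05 = 0.0005625
egret: 0.05 × (1−0.6) × (1−0.55) × 0.15 = 0.00135
Highest score → stork.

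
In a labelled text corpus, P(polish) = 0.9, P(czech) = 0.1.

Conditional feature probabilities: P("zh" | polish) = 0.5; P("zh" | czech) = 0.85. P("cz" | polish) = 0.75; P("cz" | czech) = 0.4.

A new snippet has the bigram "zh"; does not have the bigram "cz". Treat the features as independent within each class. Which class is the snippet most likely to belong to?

polish

polish: 0.9 × 0.5 × (1−0.75) = 0.1125
czech: 0.1 × 0.85 × (1−0.4) = 0.051
Highest score → polish.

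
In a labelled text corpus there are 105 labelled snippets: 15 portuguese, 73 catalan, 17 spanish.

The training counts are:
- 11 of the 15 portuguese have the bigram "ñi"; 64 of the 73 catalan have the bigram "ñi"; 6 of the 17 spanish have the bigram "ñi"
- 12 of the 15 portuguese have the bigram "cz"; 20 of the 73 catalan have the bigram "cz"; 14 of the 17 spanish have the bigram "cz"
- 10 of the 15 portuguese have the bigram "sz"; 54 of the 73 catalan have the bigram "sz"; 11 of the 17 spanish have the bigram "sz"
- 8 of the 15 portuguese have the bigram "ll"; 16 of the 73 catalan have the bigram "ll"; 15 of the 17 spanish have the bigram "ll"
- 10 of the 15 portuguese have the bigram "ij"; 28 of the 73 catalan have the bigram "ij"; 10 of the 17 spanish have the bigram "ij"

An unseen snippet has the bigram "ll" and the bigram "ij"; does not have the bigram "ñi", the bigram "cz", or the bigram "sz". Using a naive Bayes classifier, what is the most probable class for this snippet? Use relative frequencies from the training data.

portuguese: (15/105) × (4/15) × (3/15) × (5/15) × (8/15) × (10/15) ≈ 0.000902998
catalan: (73/105) × (9/73) × (53/73) × (19/73) × (16/73) × (28/73) ≈ 0.00136166
spanish: (17/105) × (11/17) × (3/17) × (6/17) × (15/17) × (10/17) ≈ 0.00338666
Highest score → spanish.

spanish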